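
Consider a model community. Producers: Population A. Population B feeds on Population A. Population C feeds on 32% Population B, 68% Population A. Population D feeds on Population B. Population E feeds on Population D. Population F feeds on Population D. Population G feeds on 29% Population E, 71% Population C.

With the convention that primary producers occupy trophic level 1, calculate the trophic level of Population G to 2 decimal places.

3.81

Population B: 1 + 1 = 2
Population C: 1 + (0.32×2 + 0.68×1) = 2.32
Population D: 1 + 2 = 3
Population E: 1 + 3 = 4
Population F: 1 + 3 = 4
Population G: 1 + (0.29×4 + 0.71×2.32) = 3.8072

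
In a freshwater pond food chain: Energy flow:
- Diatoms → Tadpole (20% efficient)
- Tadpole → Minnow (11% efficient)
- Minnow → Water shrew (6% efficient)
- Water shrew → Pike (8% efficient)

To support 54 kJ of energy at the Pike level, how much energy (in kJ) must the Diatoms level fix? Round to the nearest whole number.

511364 kJ

Cumulative transfer efficiency: 0.2 × 0.11 × 0.06 × 0.08 = 0.0001056
Diatoms energy = 54 / 0.0001056 = 511364 kJ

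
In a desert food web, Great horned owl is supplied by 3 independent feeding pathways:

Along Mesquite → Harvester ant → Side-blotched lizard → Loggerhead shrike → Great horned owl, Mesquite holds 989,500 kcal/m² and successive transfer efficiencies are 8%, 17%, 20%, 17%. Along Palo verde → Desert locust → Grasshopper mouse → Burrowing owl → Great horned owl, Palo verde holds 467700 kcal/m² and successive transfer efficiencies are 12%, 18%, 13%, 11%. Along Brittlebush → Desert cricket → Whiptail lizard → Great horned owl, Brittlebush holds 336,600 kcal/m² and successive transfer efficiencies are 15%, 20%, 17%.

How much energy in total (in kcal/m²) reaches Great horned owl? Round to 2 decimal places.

Via Mesquite: 989500 × 0.08 × 0.17 × 0.2 × 0.17 = 457.5448 kcal/m²
Via Palo verde: 467700 × 0.12 × 0.18 × 0.13 × 0.11 = 144.463176 kcal/m²
Via Brittlebush: 336600 × 0.15 × 0.2 × 0.17 = 1716.66 kcal/m²
Total at Great horned owl: 457.5448 + 144.463176 + 1716.66 = 2318.667976 kcal/m²

2318.67 kcal/m²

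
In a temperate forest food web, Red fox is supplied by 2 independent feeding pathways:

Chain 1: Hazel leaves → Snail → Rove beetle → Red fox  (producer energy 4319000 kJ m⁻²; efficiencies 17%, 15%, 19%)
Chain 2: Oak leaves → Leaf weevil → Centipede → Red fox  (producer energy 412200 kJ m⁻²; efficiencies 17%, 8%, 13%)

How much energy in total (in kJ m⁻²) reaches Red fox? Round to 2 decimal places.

21654.32 kJ m⁻²

Chain 1: 4319000 × 0.17 × 0.15 × 0.19 = 20925.555 kJ m⁻²
Chain 2: 412200 × 0.17 × 0.08 × 0.13 = 728.7696 kJ m⁻²
Total at Red fox: 20925.555 + 728.7696 = 21654.3246 kJ m⁻²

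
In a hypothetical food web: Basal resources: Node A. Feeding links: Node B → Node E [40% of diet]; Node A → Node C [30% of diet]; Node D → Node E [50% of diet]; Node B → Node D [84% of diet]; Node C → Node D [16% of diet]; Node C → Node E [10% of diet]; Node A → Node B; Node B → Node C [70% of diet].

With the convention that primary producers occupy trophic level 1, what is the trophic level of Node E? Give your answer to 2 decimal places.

3.63

Node B: 1 + 1 = 2
Node C: 1 + (0.7×2 + 0.3×1) = 2.7
Node D: 1 + (0.84×2 + 0.16×2.7) = 3.112
Node E: 1 + (0.5×3.112 + 0.1×2.7 + 0.4×2) = 3.626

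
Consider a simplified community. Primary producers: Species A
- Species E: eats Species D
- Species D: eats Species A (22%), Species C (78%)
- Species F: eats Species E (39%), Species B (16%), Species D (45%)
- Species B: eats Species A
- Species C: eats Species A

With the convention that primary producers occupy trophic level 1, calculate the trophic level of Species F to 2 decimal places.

4.05

Species B: 1 + 1 = 2
Species C: 1 + 1 = 2
Species D: 1 + (0.22×1 + 0.78×2) = 2.78
Species E: 1 + 2.78 = 3.78
Species F: 1 + (0.39×3.78 + 0.16×2 + 0.45×2.78) = 4.0452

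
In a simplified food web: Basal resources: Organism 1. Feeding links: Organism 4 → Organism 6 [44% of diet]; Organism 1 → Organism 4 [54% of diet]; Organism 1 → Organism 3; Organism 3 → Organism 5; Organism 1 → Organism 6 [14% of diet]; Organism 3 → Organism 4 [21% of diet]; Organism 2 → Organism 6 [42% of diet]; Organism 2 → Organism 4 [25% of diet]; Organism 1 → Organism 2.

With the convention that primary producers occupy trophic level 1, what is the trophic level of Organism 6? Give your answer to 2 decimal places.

3.06

Organism 2: 1 + 1 = 2
Organism 3: 1 + 1 = 2
Organism 4: 1 + (0.21×2 + 0.54×1 + 0.25×2) = 2.46
Organism 5: 1 + 2 = 3
Organism 6: 1 + (0.44×2.46 + 0.42×2 + 0.14×1) = 3.0624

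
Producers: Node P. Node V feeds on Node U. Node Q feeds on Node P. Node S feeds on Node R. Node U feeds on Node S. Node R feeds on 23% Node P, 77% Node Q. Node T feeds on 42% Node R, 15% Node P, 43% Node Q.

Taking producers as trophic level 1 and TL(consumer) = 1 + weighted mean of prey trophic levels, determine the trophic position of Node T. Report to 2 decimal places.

Node Q: 1 + 1 = 2
Node R: 1 + (0.23×1 + 0.77×2) = 2.77
Node S: 1 + 2.77 = 3.77
Node T: 1 + (0.42×2.77 + 0.15×1 + 0.43×2) = 3.1734
Node U: 1 + 3.77 = 4.77
Node V: 1 + 4.77 = 5.77

3.17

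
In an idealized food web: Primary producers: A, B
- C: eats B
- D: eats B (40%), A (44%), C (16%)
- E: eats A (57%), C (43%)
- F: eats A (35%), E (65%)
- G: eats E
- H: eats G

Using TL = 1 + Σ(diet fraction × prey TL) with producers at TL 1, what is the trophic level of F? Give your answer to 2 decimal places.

C: 1 + 1 = 2
D: 1 + (0.4×1 + 0.44×1 + 0.16×2) = 2.16
E: 1 + (0.57×1 + 0.43×2) = 2.43
F: 1 + (0.35×1 + 0.65×2.43) = 2.9295
G: 1 + 2.43 = 3.43
H: 1 + 3.43 = 4.43

2.93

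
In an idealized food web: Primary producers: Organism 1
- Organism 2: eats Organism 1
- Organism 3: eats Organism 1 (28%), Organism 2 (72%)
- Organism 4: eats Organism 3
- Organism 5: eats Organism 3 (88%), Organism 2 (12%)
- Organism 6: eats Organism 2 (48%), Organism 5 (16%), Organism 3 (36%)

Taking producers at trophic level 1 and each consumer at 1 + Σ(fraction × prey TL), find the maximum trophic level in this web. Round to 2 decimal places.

3.72

Organism 2: 1 + 1 = 2
Organism 3: 1 + (0.28×1 + 0.72×2) = 2.72
Organism 4: 1 + 2.72 = 3.72
Organism 5: 1 + (0.88×2.72 + 0.12×2) = 3.6336
Organism 6: 1 + (0.48×2 + 0.16×3.6336 + 0.36×2.72) = 3.520576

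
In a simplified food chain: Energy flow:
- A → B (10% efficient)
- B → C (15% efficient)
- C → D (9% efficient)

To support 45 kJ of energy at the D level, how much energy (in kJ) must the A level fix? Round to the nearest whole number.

Cumulative transfer efficiency: 0.1 × 0.15 × 0.09 = 0.00135
A energy = 45 / 0.00135 = 33333 kJ

33333 kJ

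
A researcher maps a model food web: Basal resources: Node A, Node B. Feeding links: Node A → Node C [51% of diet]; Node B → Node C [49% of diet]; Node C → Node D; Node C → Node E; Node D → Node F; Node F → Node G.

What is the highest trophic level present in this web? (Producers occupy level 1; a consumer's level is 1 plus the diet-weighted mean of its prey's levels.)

Node C: 1 + (0.51×1 + 0.49×1) = 2
Node D: 1 + 2 = 3
Node E: 1 + 2 = 3
Node F: 1 + 3 = 4
Node G: 1 + 4 = 5

5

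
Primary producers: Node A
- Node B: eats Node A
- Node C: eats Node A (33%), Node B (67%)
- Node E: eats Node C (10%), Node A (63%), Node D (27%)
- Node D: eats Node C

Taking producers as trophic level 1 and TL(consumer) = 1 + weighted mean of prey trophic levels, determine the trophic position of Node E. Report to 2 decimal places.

2.89

Node B: 1 + 1 = 2
Node C: 1 + (0.33×1 + 0.67×2) = 2.67
Node D: 1 + 2.67 = 3.67
Node E: 1 + (0.1×2.67 + 0.63×1 + 0.27×3.67) = 2.8879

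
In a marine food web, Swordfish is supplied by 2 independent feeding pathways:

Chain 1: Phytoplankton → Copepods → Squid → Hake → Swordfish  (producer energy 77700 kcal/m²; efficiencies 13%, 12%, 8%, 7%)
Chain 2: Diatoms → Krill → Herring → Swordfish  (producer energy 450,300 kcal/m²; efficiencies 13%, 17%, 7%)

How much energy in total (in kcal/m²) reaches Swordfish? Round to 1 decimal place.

Chain 1: 77700 × 0.13 × 0.12 × 0.08 × 0.07 = 6.787872 kcal/m²
Chain 2: 450300 × 0.13 × 0.17 × 0.07 = 696.6141 kcal/m²
Total at Swordfish: 6.787872 + 696.6141 = 703.401972 kcal/m²

703.4 kcal/m²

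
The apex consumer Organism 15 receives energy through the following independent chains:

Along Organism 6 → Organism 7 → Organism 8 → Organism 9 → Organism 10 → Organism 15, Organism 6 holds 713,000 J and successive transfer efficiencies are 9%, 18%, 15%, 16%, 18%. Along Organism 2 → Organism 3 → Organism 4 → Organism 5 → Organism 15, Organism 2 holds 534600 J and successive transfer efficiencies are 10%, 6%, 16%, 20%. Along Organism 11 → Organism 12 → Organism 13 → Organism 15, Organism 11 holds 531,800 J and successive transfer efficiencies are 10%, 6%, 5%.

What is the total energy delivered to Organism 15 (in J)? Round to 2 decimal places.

Via Organism 6: 713000 × 0.09 × 0.18 × 0.15 × 0.16 × 0.18 = 49.898592 J
Via Organism 2: 534600 × 0.1 × 0.06 × 0.16 × 0.2 = 102.6432 J
Via Organism 11: 531800 × 0.1 × 0.06 × 0.05 = 159.54 J
Total at Organism 15: 49.898592 + 102.6432 + 159.54 = 312.081792 J

312.08 J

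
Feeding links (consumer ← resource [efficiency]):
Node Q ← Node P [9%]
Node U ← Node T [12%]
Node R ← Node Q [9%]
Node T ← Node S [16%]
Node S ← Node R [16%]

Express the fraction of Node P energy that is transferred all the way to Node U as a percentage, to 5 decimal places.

Product of link efficiencies: 0.09 × 0.09 × 0.16 × 0.16 × 0.12 = 0.0000248832
As a percentage: 0.0000248832 × 100 = 0.00249%

0.00249%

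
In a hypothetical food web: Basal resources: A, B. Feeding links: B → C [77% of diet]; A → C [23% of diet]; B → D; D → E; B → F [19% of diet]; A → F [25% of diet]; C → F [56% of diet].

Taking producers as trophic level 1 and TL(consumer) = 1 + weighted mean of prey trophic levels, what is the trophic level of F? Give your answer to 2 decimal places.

C: 1 + (0.77×1 + 0.23×1) = 2
D: 1 + 1 = 2
E: 1 + 2 = 3
F: 1 + (0.19×1 + 0.25×1 + 0.56×2) = 2.56

2.56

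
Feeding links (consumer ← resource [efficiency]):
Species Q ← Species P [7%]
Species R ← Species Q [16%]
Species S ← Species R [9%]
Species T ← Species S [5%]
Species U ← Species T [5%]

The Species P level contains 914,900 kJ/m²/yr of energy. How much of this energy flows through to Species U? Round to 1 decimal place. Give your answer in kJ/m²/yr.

2.3 kJ/m²/yr

Species Q: 914900 × 0.07 = 64043 kJ/m²/yr
Species R: 64043 × 0.16 = 10246.88 kJ/m²/yr
Species S: 10246.88 × 0.09 = 922.2192 kJ/m²/yr
Species T: 922.2192 × 0.05 = 46.11096 kJ/m²/yr
Species U: 46.11096 × 0.05 = 2.305548 kJ/m²/yr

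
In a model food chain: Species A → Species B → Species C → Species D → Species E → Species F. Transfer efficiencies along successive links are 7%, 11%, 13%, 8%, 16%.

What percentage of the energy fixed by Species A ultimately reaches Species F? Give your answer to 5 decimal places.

Product of link efficiencies: 0.07 × 0.11 × 0.13 × 0.08 × 0.16 = 0.0000128128
As a percentage: 0.0000128128 × 100 = 0.00128%

0.00128%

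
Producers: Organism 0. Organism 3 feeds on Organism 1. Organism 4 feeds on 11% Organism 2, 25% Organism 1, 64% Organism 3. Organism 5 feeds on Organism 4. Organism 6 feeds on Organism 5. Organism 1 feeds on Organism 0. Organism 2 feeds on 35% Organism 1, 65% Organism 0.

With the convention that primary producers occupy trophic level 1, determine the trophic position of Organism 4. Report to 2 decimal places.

3.68

Organism 1: 1 + 1 = 2
Organism 2: 1 + (0.35×2 + 0.65×1) = 2.35
Organism 3: 1 + 2 = 3
Organism 4: 1 + (0.11×2.35 + 0.25×2 + 0.64×3) = 3.6785
Organism 5: 1 + 3.6785 = 4.6785
Organism 6: 1 + 4.6785 = 5.6785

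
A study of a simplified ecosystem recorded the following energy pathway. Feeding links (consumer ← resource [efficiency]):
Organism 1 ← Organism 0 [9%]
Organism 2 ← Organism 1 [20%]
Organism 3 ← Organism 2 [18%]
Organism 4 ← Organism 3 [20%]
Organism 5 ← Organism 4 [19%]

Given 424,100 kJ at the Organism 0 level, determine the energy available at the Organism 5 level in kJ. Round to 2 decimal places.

52.22 kJ

Organism 1: 424100 × 0.09 = 38169 kJ
Organism 2: 38169 × 0.2 = 7633.8 kJ
Organism 3: 7633.8 × 0.18 = 1374.084 kJ
Organism 4: 1374.084 × 0.2 = 274.8168 kJ
Organism 5: 274.8168 × 0.19 = 52.215192 kJ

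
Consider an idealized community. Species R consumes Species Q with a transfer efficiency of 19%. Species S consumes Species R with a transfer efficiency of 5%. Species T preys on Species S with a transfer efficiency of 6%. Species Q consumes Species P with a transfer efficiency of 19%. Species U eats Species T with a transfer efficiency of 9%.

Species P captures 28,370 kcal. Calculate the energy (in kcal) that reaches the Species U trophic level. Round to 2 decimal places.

Species Q: 28370 × 0.19 = 5390.3 kcal
Species R: 5390.3 × 0.19 = 1024.157 kcal
Species S: 1024.157 × 0.05 = 51.20785 kcal
Species T: 51.20785 × 0.06 = 3.072471 kcal
Species U: 3.072471 × 0.09 = 0.27652239 kcal

0.28 kcal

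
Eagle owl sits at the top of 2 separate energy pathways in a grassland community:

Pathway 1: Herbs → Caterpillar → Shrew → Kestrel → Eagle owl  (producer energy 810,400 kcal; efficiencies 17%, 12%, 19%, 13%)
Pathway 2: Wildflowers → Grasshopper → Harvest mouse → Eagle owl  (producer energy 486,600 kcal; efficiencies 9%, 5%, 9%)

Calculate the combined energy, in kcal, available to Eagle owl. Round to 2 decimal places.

605.42 kcal

Pathway 1: 810400 × 0.17 × 0.12 × 0.19 × 0.13 = 408.344352 kcal
Pathway 2: 486600 × 0.09 × 0.05 × 0.09 = 197.073 kcal
Total at Eagle owl: 408.344352 + 197.073 = 605.417352 kcal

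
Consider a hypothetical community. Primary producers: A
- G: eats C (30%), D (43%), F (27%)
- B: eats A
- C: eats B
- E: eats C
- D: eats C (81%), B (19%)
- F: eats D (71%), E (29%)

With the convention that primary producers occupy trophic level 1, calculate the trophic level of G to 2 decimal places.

B: 1 + 1 = 2
C: 1 + 2 = 3
D: 1 + (0.81×3 + 0.19×2) = 3.81
E: 1 + 3 = 4
F: 1 + (0.71×3.81 + 0.29×4) = 4.8651
G: 1 + (0.3×3 + 0.43×3.81 + 0.27×4.8651) = 4.851877

4.85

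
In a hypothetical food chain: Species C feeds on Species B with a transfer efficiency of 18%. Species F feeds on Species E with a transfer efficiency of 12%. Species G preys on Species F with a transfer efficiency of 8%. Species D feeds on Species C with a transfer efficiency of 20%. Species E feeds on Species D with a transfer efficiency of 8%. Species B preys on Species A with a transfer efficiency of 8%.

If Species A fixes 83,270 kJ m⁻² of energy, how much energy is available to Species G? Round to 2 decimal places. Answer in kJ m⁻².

Species B: 83270 × 0.08 = 6661.6 kJ m⁻²
Species C: 6661.6 × 0.18 = 1199.088 kJ m⁻²
Species D: 1199.088 × 0.2 = 239.8176 kJ m⁻²
Species E: 239.8176 × 0.08 = 19.185408 kJ m⁻²
Species F: 19.185408 × 0.12 = 2.30224896 kJ m⁻²
Species G: 2.30224896 × 0.08 = 0.1841799168 kJ m⁻²

0.18 kJ m⁻²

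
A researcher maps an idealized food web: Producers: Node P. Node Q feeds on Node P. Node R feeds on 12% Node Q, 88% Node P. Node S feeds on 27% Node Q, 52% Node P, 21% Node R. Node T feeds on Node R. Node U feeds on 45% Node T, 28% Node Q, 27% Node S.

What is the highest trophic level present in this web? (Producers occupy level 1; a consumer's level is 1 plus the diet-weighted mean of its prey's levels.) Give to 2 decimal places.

Node Q: 1 + 1 = 2
Node R: 1 + (0.12×2 + 0.88×1) = 2.12
Node S: 1 + (0.27×2 + 0.52×1 + 0.21×2.12) = 2.5052
Node T: 1 + 2.12 = 3.12
Node U: 1 + (0.45×3.12 + 0.28×2 + 0.27×2.5052) = 3.640404

3.64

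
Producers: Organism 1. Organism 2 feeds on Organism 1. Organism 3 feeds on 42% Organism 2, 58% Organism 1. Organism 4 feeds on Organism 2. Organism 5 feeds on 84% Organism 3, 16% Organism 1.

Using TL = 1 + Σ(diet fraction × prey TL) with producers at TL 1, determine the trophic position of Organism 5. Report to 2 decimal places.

Organism 2: 1 + 1 = 2
Organism 3: 1 + (0.42×2 + 0.58×1) = 2.42
Organism 4: 1 + 2 = 3
Organism 5: 1 + (0.84×2.42 + 0.16×1) = 3.1928

3.19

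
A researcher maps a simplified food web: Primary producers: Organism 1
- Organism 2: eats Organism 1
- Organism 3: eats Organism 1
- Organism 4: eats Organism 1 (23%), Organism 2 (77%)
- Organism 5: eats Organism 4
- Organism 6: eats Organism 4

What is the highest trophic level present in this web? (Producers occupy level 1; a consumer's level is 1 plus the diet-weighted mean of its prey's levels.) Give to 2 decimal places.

Organism 2: 1 + 1 = 2
Organism 3: 1 + 1 = 2
Organism 4: 1 + (0.23×1 + 0.77×2) = 2.77
Organism 5: 1 + 2.77 = 3.77
Organism 6: 1 + 2.77 = 3.77

3.77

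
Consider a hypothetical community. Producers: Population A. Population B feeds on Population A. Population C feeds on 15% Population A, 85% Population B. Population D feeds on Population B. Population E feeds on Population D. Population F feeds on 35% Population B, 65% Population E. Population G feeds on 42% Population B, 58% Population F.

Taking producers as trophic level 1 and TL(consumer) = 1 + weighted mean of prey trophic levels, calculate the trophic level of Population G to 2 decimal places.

Population B: 1 + 1 = 2
Population C: 1 + (0.15×1 + 0.85×2) = 2.85
Population D: 1 + 2 = 3
Population E: 1 + 3 = 4
Population F: 1 + (0.35×2 + 0.65×4) = 4.3
Population G: 1 + (0.42×2 + 0.58×4.3) = 4.334

4.33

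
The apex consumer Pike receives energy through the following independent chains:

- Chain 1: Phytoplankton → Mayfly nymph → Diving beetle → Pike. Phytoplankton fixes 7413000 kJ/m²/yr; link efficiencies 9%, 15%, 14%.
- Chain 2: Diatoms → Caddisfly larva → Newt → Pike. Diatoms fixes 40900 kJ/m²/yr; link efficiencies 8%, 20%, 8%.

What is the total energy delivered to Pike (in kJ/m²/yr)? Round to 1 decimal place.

14062.9 kJ/m²/yr

Chain 1: 7413000 × 0.09 × 0.15 × 0.14 = 14010.57 kJ/m²/yr
Chain 2: 40900 × 0.08 × 0.2 × 0.08 = 52.352 kJ/m²/yr
Total at Pike: 14010.57 + 52.352 = 14062.922 kJ/m²/yr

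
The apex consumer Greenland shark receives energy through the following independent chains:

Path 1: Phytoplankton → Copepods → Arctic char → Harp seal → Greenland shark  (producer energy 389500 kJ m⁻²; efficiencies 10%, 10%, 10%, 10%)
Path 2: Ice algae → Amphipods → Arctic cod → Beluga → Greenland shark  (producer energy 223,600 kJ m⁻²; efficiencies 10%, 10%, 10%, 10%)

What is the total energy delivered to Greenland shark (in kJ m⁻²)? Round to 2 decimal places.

61.31 kJ m⁻²

Path 1: 389500 × 0.1 × 0.1 × 0.1 × 0.1 = 38.95 kJ m⁻²
Path 2: 223600 × 0.1 × 0.1 × 0.1 × 0.1 = 22.36 kJ m⁻²
Total at Greenland shark: 38.95 + 22.36 = 61.31 kJ m⁻²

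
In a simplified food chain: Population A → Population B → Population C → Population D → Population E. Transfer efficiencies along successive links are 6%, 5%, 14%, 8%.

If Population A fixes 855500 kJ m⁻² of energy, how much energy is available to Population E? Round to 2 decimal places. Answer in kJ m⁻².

28.74 kJ m⁻²

Population B: 855500 × 0.06 = 51330 kJ m⁻²
Population C: 51330 × 0.05 = 2566.5 kJ m⁻²
Population D: 2566.5 × 0.14 = 359.31 kJ m⁻²
Population E: 359.31 × 0.08 = 28.7448 kJ m⁻²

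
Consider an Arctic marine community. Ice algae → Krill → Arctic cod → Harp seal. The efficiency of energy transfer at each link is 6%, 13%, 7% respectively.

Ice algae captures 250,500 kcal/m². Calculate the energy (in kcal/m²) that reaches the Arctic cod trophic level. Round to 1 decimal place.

Krill: 250500 × 0.06 = 15030 kcal/m²
Arctic cod: 15030 × 0.13 = 1953.9 kcal/m²

1953.9 kcal/m²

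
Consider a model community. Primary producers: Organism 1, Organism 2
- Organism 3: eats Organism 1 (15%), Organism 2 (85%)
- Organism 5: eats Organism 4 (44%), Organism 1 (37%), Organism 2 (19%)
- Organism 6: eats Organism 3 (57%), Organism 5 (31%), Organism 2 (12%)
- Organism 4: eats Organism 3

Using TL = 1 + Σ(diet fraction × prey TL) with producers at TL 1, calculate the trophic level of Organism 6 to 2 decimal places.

Organism 3: 1 + (0.15×1 + 0.85×1) = 2
Organism 4: 1 + 2 = 3
Organism 5: 1 + (0.44×3 + 0.37×1 + 0.19×1) = 2.88
Organism 6: 1 + (0.57×2 + 0.31×2.88 + 0.12×1) = 3.1528

3.15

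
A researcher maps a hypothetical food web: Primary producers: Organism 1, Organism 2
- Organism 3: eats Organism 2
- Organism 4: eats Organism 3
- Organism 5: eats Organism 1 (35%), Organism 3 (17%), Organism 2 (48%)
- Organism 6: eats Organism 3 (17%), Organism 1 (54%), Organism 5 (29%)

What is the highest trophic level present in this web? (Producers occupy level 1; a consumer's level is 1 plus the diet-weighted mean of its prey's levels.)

3

Organism 3: 1 + 1 = 2
Organism 4: 1 + 2 = 3
Organism 5: 1 + (0.35×1 + 0.17×2 + 0.48×1) = 2.17
Organism 6: 1 + (0.17×2 + 0.54×1 + 0.29×2.17) = 2.5093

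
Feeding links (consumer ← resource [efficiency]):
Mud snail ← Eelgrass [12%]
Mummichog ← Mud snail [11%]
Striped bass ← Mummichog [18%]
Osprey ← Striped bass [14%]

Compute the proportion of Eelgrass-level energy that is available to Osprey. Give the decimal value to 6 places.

0.000333

Product of link efficiencies: 0.12 × 0.11 × 0.18 × 0.14 = 0.00033264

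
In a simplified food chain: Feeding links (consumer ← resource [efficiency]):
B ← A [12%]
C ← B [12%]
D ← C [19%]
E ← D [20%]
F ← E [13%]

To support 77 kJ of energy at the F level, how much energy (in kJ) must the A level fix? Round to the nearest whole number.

1082434 kJ

Cumulative transfer efficiency: 0.12 × 0.12 × 0.19 × 0.2 × 0.13 = 0.000071136
A energy = 77 / 0.000071136 = 1082434 kJ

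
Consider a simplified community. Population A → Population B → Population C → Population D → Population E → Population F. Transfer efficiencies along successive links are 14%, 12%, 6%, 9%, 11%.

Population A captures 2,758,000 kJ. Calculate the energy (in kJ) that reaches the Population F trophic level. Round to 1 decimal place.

Population B: 2758000 × 0.14 = 386120 kJ
Population C: 386120 × 0.12 = 46334.4 kJ
Population D: 46334.4 × 0.06 = 2780.064 kJ
Population E: 2780.064 × 0.09 = 250.20576 kJ
Population F: 250.20576 × 0.11 = 27.5226336 kJ

27.5 kJ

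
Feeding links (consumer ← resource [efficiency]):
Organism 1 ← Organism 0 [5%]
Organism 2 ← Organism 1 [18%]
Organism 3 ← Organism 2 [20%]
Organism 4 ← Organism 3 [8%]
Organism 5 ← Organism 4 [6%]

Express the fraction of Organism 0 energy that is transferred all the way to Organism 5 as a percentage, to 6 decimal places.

0.000864%

Product of link efficiencies: 0.05 × 0.18 × 0.2 × 0.08 × 0.06 = 0.00000864
As a percentage: 0.00000864 × 100 = 0.000864%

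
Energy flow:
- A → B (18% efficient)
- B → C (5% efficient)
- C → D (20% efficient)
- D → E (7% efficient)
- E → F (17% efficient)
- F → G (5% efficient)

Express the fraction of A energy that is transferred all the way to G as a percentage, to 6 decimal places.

0.000107%

Product of link efficiencies: 0.18 × 0.05 × 0.2 × 0.07 × 0.17 × 0.05 = 0.000001071
As a percentage: 0.000001071 × 100 = 0.000107%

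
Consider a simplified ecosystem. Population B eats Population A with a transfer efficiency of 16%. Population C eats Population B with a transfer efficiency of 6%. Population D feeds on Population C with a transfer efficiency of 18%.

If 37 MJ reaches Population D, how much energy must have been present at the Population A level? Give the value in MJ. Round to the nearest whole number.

Cumulative transfer efficiency: 0.16 × 0.06 × 0.18 = 0.001728
Population A energy = 37 / 0.001728 = 21412 MJ

21412 MJ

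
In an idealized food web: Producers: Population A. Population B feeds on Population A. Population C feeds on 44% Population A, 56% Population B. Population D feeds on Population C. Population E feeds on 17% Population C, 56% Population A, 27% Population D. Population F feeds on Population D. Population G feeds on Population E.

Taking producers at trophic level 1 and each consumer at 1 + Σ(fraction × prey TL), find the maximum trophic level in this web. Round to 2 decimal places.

4.56

Population B: 1 + 1 = 2
Population C: 1 + (0.44×1 + 0.56×2) = 2.56
Population D: 1 + 2.56 = 3.56
Population E: 1 + (0.17×2.56 + 0.56×1 + 0.27×3.56) = 2.9564
Population F: 1 + 3.56 = 4.56
Population G: 1 + 2.9564 = 3.9564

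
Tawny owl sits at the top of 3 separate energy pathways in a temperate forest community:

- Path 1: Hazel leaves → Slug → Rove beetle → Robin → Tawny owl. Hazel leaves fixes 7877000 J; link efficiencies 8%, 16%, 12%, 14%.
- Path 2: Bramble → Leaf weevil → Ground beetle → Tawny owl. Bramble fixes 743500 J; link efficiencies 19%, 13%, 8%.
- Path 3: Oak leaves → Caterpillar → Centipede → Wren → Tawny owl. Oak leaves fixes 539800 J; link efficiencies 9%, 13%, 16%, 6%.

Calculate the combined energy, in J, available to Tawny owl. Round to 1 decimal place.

Path 1: 7877000 × 0.08 × 0.16 × 0.12 × 0.14 = 1693.87008 J
Path 2: 743500 × 0.19 × 0.13 × 0.08 = 1469.156 J
Path 3: 539800 × 0.09 × 0.13 × 0.16 × 0.06 = 60.630336 J
Total at Tawny owl: 1693.87008 + 1469.156 + 60.630336 = 3223.656416 J

3223.7 J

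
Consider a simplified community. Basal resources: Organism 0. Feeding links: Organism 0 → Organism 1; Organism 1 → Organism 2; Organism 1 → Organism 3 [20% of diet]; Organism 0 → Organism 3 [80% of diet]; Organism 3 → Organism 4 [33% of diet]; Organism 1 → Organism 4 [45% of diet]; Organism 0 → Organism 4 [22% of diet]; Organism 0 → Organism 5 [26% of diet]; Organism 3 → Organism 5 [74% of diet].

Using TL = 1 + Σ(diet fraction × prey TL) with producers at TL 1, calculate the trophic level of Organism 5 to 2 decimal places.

2.89

Organism 1: 1 + 1 = 2
Organism 2: 1 + 2 = 3
Organism 3: 1 + (0.2×2 + 0.8×1) = 2.2
Organism 4: 1 + (0.33×2.2 + 0.45×2 + 0.22×1) = 2.846
Organism 5: 1 + (0.26×1 + 0.74×2.2) = 2.888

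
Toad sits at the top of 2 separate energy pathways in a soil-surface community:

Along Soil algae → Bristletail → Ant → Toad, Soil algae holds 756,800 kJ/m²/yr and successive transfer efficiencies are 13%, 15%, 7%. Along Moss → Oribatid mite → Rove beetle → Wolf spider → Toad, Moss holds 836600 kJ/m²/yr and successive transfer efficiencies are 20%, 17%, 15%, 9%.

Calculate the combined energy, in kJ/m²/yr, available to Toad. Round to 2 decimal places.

1417.03 kJ/m²/yr

Via Soil algae: 756800 × 0.13 × 0.15 × 0.07 = 1033.032 kJ/m²/yr
Via Moss: 836600 × 0.2 × 0.17 × 0.15 × 0.09 = 383.9994 kJ/m²/yr
Total at Toad: 1033.032 + 383.9994 = 1417.0314 kJ/m²/yr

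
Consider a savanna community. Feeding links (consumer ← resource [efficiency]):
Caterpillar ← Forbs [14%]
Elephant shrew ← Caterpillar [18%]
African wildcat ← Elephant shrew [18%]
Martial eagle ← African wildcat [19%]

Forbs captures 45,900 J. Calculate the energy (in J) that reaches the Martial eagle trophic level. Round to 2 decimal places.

Caterpillar: 45900 × 0.14 = 6426 J
Elephant shrew: 6426 × 0.18 = 1156.68 J
African wildcat: 1156.68 × 0.18 = 208.2024 J
Martial eagle: 208.2024 × 0.19 = 39.558456 J

39.56 J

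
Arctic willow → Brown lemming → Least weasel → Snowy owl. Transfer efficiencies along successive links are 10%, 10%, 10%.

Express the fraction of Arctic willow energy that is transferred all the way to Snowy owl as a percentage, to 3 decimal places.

0.100%

Product of link efficiencies: 0.1 × 0.1 × 0.1 = 0.001
As a percentage: 0.001 × 100 = 0.100%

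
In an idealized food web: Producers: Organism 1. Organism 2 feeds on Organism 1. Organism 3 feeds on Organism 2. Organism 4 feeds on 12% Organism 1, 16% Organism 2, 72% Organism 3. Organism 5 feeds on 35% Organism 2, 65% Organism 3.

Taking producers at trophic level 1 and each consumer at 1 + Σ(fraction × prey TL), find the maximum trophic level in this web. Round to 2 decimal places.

3.65

Organism 2: 1 + 1 = 2
Organism 3: 1 + 2 = 3
Organism 4: 1 + (0.12×1 + 0.16×2 + 0.72×3) = 3.6
Organism 5: 1 + (0.35×2 + 0.65×3) = 3.65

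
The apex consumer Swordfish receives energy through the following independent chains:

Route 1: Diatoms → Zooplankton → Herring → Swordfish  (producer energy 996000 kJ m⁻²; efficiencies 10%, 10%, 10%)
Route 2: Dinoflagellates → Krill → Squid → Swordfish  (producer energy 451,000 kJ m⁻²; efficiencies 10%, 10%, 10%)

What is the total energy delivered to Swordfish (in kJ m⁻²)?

1447 kJ m⁻²

Route 1: 996000 × 0.1 × 0.1 × 0.1 = 996 kJ m⁻²
Route 2: 451000 × 0.1 × 0.1 × 0.1 = 451 kJ m⁻²
Total at Swordfish: 996 + 451 = 1447 kJ m⁻²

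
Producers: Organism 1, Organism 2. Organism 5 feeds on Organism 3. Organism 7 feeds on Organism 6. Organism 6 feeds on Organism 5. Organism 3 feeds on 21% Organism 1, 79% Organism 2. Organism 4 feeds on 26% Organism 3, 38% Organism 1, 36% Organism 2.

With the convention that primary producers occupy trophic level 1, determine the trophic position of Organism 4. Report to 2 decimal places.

Organism 3: 1 + (0.21×1 + 0.79×1) = 2
Organism 4: 1 + (0.26×2 + 0.38×1 + 0.36×1) = 2.26
Organism 5: 1 + 2 = 3
Organism 6: 1 + 3 = 4
Organism 7: 1 + 4 = 5

2.26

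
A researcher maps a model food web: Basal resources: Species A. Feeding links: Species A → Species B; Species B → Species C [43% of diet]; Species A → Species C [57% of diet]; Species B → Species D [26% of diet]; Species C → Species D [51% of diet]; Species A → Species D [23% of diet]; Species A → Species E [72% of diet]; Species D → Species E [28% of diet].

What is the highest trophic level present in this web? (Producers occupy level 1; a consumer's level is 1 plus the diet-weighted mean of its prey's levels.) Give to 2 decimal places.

Species B: 1 + 1 = 2
Species C: 1 + (0.43×2 + 0.57×1) = 2.43
Species D: 1 + (0.26×2 + 0.51×2.43 + 0.23×1) = 2.9893
Species E: 1 + (0.72×1 + 0.28×2.9893) = 2.557004

2.99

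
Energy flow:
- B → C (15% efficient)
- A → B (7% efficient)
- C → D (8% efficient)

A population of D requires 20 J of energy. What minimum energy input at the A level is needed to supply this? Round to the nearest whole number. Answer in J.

Cumulative transfer efficiency: 0.07 × 0.15 × 0.08 = 0.00084
A energy = 20 / 0.00084 = 23810 J

23810 J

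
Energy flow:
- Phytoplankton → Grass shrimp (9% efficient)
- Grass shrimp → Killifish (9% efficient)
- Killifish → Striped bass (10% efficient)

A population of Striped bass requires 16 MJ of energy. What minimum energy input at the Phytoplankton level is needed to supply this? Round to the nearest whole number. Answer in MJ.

Cumulative transfer efficiency: 0.09 × 0.09 × 0.1 = 0.00081
Phytoplankton energy = 16 / 0.00081 = 19753 MJ

19753 MJ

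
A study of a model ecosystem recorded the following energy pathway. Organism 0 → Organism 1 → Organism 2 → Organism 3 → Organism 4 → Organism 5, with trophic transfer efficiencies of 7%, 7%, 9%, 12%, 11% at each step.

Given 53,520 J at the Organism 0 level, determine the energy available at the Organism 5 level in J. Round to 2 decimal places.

0.31 J

Organism 1: 53520 × 0.07 = 3746.4 J
Organism 2: 3746.4 × 0.07 = 262.248 J
Organism 3: 262.248 × 0.09 = 23.60232 J
Organism 4: 23.60232 × 0.12 = 2.8322784 J
Organism 5: 2.8322784 × 0.11 = 0.311550624 J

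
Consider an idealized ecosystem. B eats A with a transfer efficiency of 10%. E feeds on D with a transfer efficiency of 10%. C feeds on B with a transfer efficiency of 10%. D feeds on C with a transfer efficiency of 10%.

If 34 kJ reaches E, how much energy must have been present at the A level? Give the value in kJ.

340000 kJ

Cumulative transfer efficiency: 0.1 × 0.1 × 0.1 × 0.1 = 0.0001
A energy = 34 / 0.0001 = 340000 kJ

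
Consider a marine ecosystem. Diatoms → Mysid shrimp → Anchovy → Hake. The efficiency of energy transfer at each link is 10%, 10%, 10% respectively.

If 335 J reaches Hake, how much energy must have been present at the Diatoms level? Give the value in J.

Cumulative transfer efficiency: 0.1 × 0.1 × 0.1 = 0.001
Diatoms energy = 335 / 0.001 = 335000 J

335000 J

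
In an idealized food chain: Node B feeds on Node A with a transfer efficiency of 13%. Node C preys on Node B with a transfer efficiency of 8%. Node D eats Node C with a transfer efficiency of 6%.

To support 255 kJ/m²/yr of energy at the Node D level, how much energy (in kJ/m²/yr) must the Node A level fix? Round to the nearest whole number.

408654 kJ/m²/yr

Cumulative transfer efficiency: 0.13 × 0.08 × 0.06 = 0.000624
Node A energy = 255 / 0.000624 = 408654 kJ/m²/yr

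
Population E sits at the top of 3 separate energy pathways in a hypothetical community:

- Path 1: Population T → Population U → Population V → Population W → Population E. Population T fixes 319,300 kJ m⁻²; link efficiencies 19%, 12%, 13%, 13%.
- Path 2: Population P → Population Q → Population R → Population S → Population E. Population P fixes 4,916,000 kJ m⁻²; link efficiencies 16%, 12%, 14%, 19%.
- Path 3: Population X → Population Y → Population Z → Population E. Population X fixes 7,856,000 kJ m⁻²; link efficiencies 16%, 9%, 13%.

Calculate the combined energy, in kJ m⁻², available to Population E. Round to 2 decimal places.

17340.16 kJ m⁻²

Path 1: 319300 × 0.19 × 0.12 × 0.13 × 0.13 = 123.032676 kJ m⁻²
Path 2: 4916000 × 0.16 × 0.12 × 0.14 × 0.19 = 2510.69952 kJ m⁻²
Path 3: 7856000 × 0.16 × 0.09 × 0.13 = 14706.432 kJ m⁻²
Total at Population E: 123.032676 + 2510.69952 + 14706.432 = 17340.164196 kJ m⁻²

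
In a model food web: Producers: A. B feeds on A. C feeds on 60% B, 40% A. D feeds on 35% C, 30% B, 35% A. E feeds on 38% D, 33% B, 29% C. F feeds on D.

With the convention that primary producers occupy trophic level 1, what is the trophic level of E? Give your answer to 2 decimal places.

3.50

B: 1 + 1 = 2
C: 1 + (0.6×2 + 0.4×1) = 2.6
D: 1 + (0.35×2.6 + 0.3×2 + 0.35×1) = 2.86
E: 1 + (0.38×2.86 + 0.33×2 + 0.29×2.6) = 3.5008
F: 1 + 2.86 = 3.86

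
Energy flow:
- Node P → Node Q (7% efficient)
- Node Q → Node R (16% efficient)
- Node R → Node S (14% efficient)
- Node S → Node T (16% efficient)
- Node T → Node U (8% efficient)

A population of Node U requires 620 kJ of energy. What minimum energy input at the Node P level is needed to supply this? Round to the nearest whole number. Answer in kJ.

Cumulative transfer efficiency: 0.07 × 0.16 × 0.14 × 0.16 × 0.08 = 0.0000200704
Node P energy = 620 / 0.0000200704 = 30891263 kJ

30891263 kJ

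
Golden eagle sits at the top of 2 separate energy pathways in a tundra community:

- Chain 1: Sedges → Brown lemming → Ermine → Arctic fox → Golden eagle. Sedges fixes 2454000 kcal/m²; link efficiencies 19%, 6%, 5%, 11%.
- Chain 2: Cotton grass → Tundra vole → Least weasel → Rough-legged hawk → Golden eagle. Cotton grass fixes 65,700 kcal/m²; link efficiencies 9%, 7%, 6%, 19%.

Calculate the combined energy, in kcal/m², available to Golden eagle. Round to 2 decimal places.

158.58 kcal/m²

Chain 1: 2454000 × 0.19 × 0.06 × 0.05 × 0.11 = 153.8658 kcal/m²
Chain 2: 65700 × 0.09 × 0.07 × 0.06 × 0.19 = 4.718574 kcal/m²
Total at Golden eagle: 153.8658 + 4.718574 = 158.584374 kcal/m²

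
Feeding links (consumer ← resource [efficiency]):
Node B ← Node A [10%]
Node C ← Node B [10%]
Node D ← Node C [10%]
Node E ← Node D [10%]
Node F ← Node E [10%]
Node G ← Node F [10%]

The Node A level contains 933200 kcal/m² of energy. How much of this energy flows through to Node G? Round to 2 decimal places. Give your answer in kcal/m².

0.93 kcal/m²

Node B: 933200 × 0.1 = 93320 kcal/m²
Node C: 93320 × 0.1 = 9332 kcal/m²
Node D: 9332 × 0.1 = 933.2 kcal/m²
Node E: 933.2 × 0.1 = 93.32 kcal/m²
Node F: 93.32 × 0.1 = 9.332 kcal/m²
Node G: 9.332 × 0.1 = 0.9332 kcal/m²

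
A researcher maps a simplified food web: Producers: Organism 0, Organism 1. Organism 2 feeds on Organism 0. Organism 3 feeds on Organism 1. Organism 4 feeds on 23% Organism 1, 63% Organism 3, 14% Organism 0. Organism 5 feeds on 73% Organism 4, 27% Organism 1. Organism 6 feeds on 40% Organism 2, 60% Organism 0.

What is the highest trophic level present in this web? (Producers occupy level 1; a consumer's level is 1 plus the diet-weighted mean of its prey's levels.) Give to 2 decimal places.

Organism 2: 1 + 1 = 2
Organism 3: 1 + 1 = 2
Organism 4: 1 + (0.23×1 + 0.63×2 + 0.14×1) = 2.63
Organism 5: 1 + (0.73×2.63 + 0.27×1) = 3.1899
Organism 6: 1 + (0.4×2 + 0.6×1) = 2.4

3.19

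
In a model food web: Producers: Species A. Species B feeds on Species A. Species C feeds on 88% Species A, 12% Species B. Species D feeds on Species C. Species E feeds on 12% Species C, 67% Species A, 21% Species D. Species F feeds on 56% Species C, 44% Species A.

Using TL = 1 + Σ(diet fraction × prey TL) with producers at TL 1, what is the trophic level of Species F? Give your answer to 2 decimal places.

2.63

Species B: 1 + 1 = 2
Species C: 1 + (0.88×1 + 0.12×2) = 2.12
Species D: 1 + 2.12 = 3.12
Species E: 1 + (0.12×2.12 + 0.67×1 + 0.21×3.12) = 2.5796
Species F: 1 + (0.56×2.12 + 0.44×1) = 2.6272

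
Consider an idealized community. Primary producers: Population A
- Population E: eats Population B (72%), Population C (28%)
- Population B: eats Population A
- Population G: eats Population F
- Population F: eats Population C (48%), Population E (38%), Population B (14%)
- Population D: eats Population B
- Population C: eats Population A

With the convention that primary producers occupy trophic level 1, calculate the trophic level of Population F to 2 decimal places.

Population B: 1 + 1 = 2
Population C: 1 + 1 = 2
Population D: 1 + 2 = 3
Population E: 1 + (0.72×2 + 0.28×2) = 3
Population F: 1 + (0.48×2 + 0.38×3 + 0.14×2) = 3.38
Population G: 1 + 3.38 = 4.38

3.38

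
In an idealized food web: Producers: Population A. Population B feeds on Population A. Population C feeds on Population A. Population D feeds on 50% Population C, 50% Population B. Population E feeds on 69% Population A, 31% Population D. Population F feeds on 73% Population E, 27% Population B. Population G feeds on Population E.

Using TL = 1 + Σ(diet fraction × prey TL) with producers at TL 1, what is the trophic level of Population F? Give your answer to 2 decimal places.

3.45

Population B: 1 + 1 = 2
Population C: 1 + 1 = 2
Population D: 1 + (0.5×2 + 0.5×2) = 3
Population E: 1 + (0.69×1 + 0.31×3) = 2.62
Population F: 1 + (0.73×2.62 + 0.27×2) = 3.4526
Population G: 1 + 2.62 = 3.62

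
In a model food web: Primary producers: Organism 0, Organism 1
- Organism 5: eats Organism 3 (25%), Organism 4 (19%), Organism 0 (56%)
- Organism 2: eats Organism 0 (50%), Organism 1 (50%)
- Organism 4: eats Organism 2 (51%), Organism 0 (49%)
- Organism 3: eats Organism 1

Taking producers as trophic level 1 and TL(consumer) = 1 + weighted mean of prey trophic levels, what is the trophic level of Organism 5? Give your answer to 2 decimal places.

2.54

Organism 2: 1 + (0.5×1 + 0.5×1) = 2
Organism 3: 1 + 1 = 2
Organism 4: 1 + (0.51×2 + 0.49×1) = 2.51
Organism 5: 1 + (0.25×2 + 0.19×2.51 + 0.56×1) = 2.5369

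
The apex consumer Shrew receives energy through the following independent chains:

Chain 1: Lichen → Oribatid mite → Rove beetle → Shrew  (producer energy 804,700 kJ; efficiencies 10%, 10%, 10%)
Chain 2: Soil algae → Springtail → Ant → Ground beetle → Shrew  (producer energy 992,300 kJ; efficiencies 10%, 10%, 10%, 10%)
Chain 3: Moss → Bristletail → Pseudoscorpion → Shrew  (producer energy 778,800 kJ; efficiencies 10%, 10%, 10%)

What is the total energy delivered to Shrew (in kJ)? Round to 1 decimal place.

1682.7 kJ

Chain 1: 804700 × 0.1 × 0.1 × 0.1 = 804.7 kJ
Chain 2: 992300 × 0.1 × 0.1 × 0.1 × 0.1 = 99.23 kJ
Chain 3: 778800 × 0.1 × 0.1 × 0.1 = 778.8 kJ
Total at Shrew: 804.7 + 99.23 + 778.8 = 1682.73 kJ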